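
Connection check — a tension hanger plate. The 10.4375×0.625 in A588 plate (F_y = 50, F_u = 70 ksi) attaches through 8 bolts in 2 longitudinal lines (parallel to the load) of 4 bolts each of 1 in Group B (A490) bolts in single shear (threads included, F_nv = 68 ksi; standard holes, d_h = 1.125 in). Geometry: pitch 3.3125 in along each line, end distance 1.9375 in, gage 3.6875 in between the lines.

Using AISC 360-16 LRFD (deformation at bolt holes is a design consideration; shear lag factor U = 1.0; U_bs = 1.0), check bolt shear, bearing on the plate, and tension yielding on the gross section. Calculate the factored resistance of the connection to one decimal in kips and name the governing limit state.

Bolt shear: A_b = π(1)²/4 = 0.7854 in². φR_n = 0.75 × 68 × 0.7854 × 8 × 1 = 320.4 kips.
Bearing (0.625 in plate, F_u = 70 ksi): end bolts L_c = 1.9375 − 1.125/2 = 1.375, R_n = min(1.2×1.375×0.625×70, 2.4×1×0.625×70) = 72.188 kips/bolt; interior L_c = 3.3125 − 1.125 = 2.1875, R_n = 105 kips/bolt. φR_n = 0.75 × (2×72.188 + 6×105) = 580.8 kips.
Tension yield (gross): A_g = 10.4375×0.625 = 6.5234 in². φR_n = 0.90 × 50 × 6.5234 = 293.6 kips.
Governing: min(320.4, 580.8, 293.6) = 293.6 kips → gross-section yield.

293.6 kips (gross-section yield governs)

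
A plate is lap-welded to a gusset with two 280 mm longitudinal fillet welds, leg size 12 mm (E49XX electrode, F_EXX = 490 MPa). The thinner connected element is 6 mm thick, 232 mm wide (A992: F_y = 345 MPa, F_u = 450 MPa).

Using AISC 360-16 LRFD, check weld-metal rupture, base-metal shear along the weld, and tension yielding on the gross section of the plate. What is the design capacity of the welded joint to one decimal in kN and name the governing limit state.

Weld metal: throat = 0.707×12 = 8.484 mm, L = 2×280 = 560 mm. φR_n = 0.75 × 0.6 × 490 × 8.484 × 560 = 1047.6 kN.
Base metal shear (6 mm plate): yield φR_n = 1.0×0.6×345×6×560 = 695.5 kN; rupture φR_n = 0.75×0.6×450×6×560 = 680.4 kN; take 680.4 kN (rupture).
Tension yield (gross): A_g = 232×6 = 1392 mm². φR_n = 0.90 × 345 × 1392 = 432.2 kN.
Governing: min(1047.6, 680.4, 432.2) = 432.2 kN → gross-section yield.

432.2 kN (gross-section yield governs)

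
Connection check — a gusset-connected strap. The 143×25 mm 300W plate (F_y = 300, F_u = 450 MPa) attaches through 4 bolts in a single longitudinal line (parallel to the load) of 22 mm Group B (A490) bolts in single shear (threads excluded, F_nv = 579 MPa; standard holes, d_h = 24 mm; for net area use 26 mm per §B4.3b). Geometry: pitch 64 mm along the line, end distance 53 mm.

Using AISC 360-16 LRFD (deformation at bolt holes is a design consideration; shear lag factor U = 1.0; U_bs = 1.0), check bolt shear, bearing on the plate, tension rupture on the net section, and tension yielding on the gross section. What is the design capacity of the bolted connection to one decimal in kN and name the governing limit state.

660.3 kN (bolt shear governs)

Bolt shear: A_b = π(22)²/4 = 380.13 mm². φR_n = 0.75 × 579 × 380.13 × 4 × 1 = 660.3 kN.
Bearing (25 mm plate, F_u = 450 MPa): end bolts L_c = 53 − 24/2 = 41, R_n = min(1.2×41×25×450, 2.4×22×25×450) = 553.5 kN/bolt; interior L_c = 64 − 24 = 40, R_n = 540 kN/bolt. φR_n = 0.75 × (1×553.5 + 3×540) = 1630.1 kN.
Tension rupture (net): A_n = (143 − 1×26)×25 = 2925 mm² (U = 1.0, A_e = A_n). φR_n = 0.75 × 450 × 2925 = 987.2 kN.
Tension yield (gross): A_g = 143×25 = 3575 mm². φR_n = 0.90 × 300 × 3575 = 965.3 kN.
Governing: min(660.3, 1630.1, 987.2, 965.3) = 660.3 kN → bolt shear.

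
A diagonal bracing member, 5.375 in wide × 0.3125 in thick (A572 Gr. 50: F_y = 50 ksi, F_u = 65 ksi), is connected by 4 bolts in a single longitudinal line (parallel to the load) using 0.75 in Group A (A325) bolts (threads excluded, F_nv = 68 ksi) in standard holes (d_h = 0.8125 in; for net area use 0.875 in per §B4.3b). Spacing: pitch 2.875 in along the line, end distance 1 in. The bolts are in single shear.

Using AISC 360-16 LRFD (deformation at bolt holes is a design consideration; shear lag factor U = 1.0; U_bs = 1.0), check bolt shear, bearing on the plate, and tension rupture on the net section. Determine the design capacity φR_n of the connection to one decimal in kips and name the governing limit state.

68.6 kips (net-section rupture governs)

Bolt shear: A_b = π(0.75)²/4 = 0.44179 in². φR_n = 0.75 × 68 × 0.44179 × 4 × 1 = 90.1 kips.
Bearing (0.3125 in plate, F_u = 65 ksi): end bolts L_c = 1 − 0.8125/2 = 0.59375, R_n = min(1.2×0.59375×0.3125×65, 2.4×0.75×0.3125×65) = 14.473 kips/bolt; interior L_c = 2.875 − 0.8125 = 2.0625, R_n = 36.563 kips/bolt. φR_n = 0.75 × (1×14.473 + 3×36.563) = 93.1 kips.
Tension rupture (net): A_n = (5.375 − 1×0.875)×0.3125 = 1.4063 in² (U = 1.0, A_e = A_n). φR_n = 0.75 × 65 × 1.4063 = 68.6 kips.
Governing: min(90.1, 93.1, 68.6) = 68.6 kips → net-section rupture.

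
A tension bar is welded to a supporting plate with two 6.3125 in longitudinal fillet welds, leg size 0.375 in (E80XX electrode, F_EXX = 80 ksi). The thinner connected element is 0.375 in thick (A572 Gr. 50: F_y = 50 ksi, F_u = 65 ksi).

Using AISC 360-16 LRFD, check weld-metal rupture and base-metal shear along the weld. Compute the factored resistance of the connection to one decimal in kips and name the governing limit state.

120.5 kips (weld metal governs)

Weld metal: throat = 0.707×0.375 = 0.26513 in, L = 2×6.3125 = 12.625 in. φR_n = 0.75 × 0.6 × 80 × 0.26513 × 12.625 = 120.5 kips.
Base metal shear (0.375 in plate): yield φR_n = 1.0×0.6×50×0.375×12.625 = 142.0 kips; rupture φR_n = 0.75×0.6×65×0.375×12.625 = 138.5 kips; take 138.5 kips (rupture).
Governing: min(120.5, 138.5) = 120.5 kips → weld metal.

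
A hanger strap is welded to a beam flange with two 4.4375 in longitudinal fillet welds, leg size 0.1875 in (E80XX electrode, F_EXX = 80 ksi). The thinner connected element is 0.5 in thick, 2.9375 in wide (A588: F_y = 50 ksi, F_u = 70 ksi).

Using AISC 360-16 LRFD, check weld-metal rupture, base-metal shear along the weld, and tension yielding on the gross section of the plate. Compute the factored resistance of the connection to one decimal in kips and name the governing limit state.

42.4 kips (weld metal governs)

Weld metal: throat = 0.707×0.1875 = 0.13256 in, L = 2×4.4375 = 8.875 in. φR_n = 0.75 × 0.6 × 80 × 0.13256 × 8.875 = 42.4 kips.
Base metal shear (0.5 in plate): yield φR_n = 1.0×0.6×50×0.5×8.875 = 133.1 kips; rupture φR_n = 0.75×0.6×70×0.5×8.875 = 139.8 kips; take 133.1 kips (yield).
Tension yield (gross): A_g = 2.9375×0.5 = 1.4688 in². φR_n = 0.90 × 50 × 1.4688 = 66.1 kips.
Governing: min(42.4, 133.1, 66.1) = 42.4 kips → weld metal.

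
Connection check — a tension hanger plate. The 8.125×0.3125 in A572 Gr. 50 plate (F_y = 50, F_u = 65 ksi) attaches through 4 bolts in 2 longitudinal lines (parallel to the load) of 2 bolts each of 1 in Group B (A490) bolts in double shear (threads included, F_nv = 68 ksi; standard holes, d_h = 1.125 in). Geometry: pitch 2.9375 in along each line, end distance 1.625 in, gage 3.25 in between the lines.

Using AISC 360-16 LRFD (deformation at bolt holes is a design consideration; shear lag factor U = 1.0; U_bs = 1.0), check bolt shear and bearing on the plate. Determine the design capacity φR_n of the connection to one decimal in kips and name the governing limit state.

Bolt shear: A_b = π(1)²/4 = 0.7854 in². φR_n = 0.75 × 68 × 0.7854 × 4 × 2 = 320.4 kips.
Bearing (0.3125 in plate, F_u = 65 ksi): end bolts L_c = 1.625 − 1.125/2 = 1.0625, R_n = min(1.2×1.0625×0.3125×65, 2.4×1×0.3125×65) = 25.898 kips/bolt; interior L_c = 2.9375 − 1.125 = 1.8125, R_n = 44.18 kips/bolt. φR_n = 0.75 × (2×25.898 + 2×44.18) = 105.1 kips.
Governing: min(320.4, 105.1) = 105.1 kips → bearing.

105.1 kips (bearing governs)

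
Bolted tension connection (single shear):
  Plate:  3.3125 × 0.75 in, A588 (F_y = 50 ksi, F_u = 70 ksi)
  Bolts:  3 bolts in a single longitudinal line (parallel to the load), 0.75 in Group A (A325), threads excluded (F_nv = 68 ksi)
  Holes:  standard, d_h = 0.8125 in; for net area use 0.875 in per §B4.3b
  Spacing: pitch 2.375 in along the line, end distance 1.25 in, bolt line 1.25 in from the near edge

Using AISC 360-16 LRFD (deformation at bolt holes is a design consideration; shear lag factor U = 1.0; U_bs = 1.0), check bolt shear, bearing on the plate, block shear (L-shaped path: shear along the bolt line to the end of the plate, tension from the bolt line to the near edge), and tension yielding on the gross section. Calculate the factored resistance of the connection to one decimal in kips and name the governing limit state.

67.6 kips (bolt shear governs)

Bolt shear: A_b = π(0.75)²/4 = 0.44179 in². φR_n = 0.75 × 68 × 0.44179 × 3 × 1 = 67.6 kips.
Bearing (0.75 in plate, F_u = 70 ksi): end bolts L_c = 1.25 − 0.8125/2 = 0.84375, R_n = min(1.2×0.84375×0.75×70, 2.4×0.75×0.75×70) = 53.156 kips/bolt; interior L_c = 2.375 − 0.8125 = 1.5625, R_n = 94.5 kips/bolt. φR_n = 0.75 × (1×53.156 + 2×94.5) = 181.6 kips.
Block shear: shear path 1×[1.25+2×2.375] = 1×6 in, A_gv = 4.5, A_nv = 1×(6 − 2.5×0.875)×0.75 = 2.8594 in²; tension to near edge: (1.25 − 0.5×0.875)×0.75 = 0.60938 in². R_n = min(0.6×70×2.8594, 0.6×50×4.5) + 1.0×70×0.60938 = min(120.09, 135) + 42.657 = 162.75 kips. φR_n = 0.75 × 162.75 = 122.1 kips.
Tension yield (gross): A_g = 3.3125×0.75 = 2.4844 in². φR_n = 0.90 × 50 × 2.4844 = 111.8 kips.
Governing: min(67.6, 181.6, 122.1, 111.8) = 67.6 kips → bolt shear.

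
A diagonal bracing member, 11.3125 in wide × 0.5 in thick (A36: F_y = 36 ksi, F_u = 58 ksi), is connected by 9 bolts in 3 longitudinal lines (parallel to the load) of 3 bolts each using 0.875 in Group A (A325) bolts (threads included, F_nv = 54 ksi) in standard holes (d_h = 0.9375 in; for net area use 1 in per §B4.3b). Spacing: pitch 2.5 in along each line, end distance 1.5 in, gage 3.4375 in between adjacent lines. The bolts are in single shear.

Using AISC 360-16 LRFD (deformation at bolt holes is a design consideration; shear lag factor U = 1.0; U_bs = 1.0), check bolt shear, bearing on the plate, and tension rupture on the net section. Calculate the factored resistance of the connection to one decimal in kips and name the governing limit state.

180.8 kips (net-section rupture governs)

Bolt shear: A_b = π(0.875)²/4 = 0.60132 in². φR_n = 0.75 × 54 × 0.60132 × 9 × 1 = 219.2 kips.
Bearing (0.5 in plate, F_u = 58 ksi): end bolts L_c = 1.5 − 0.9375/2 = 1.03125, R_n = min(1.2×1.03125×0.5×58, 2.4×0.875×0.5×58) = 35.888 kips/bolt; interior L_c = 2.5 − 0.9375 = 1.5625, R_n = 54.375 kips/bolt. φR_n = 0.75 × (3×35.888 + 6×54.375) = 325.4 kips.
Tension rupture (net): A_n = (11.3125 − 3×1)×0.5 = 4.1563 in² (U = 1.0, A_e = A_n). φR_n = 0.75 × 58 × 4.1563 = 180.8 kips.
Governing: min(219.2, 325.4, 180.8) = 180.8 kips → net-section rupture.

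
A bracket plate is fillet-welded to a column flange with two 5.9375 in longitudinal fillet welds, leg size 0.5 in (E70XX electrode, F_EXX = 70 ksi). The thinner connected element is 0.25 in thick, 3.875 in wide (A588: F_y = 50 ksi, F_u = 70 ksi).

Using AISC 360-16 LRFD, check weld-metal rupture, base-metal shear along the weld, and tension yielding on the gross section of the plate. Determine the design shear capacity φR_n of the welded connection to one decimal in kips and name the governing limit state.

43.6 kips (gross-section yield governs)

Weld metal: throat = 0.707×0.5 = 0.3535 in, L = 2×5.9375 = 11.875 in. φR_n = 0.75 × 0.6 × 70 × 0.3535 × 11.875 = 132.2 kips.
Base metal shear (0.25 in plate): yield φR_n = 1.0×0.6×50×0.25×11.875 = 89.1 kips; rupture φR_n = 0.75×0.6×70×0.25×11.875 = 93.5 kips; take 89.1 kips (yield).
Tension yield (gross): A_g = 3.875×0.25 = 0.96875 in². φR_n = 0.90 × 50 × 0.96875 = 43.6 kips.
Governing: min(132.2, 89.1, 43.6) = 43.6 kips → gross-section yield.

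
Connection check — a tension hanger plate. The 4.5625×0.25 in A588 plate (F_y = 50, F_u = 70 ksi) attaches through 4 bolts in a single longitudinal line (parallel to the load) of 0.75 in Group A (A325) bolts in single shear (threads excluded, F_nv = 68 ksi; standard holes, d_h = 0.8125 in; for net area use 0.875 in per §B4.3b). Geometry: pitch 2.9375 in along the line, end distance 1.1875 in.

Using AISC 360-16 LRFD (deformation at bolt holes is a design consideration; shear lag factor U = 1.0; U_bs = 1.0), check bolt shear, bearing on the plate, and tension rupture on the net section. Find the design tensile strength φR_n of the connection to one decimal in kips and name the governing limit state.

Bolt shear: A_b = π(0.75)²/4 = 0.44179 in². φR_n = 0.75 × 68 × 0.44179 × 4 × 1 = 90.1 kips.
Bearing (0.25 in plate, F_u = 70 ksi): end bolts L_c = 1.1875 − 0.8125/2 = 0.78125, R_n = min(1.2×0.78125×0.25×70, 2.4×0.75×0.25×70) = 16.406 kips/bolt; interior L_c = 2.9375 − 0.8125 = 2.125, R_n = 31.5 kips/bolt. φR_n = 0.75 × (1×16.406 + 3×31.5) = 83.2 kips.
Tension rupture (net): A_n = (4.5625 − 1×0.875)×0.25 = 0.92188 in² (U = 1.0, A_e = A_n). φR_n = 0.75 × 70 × 0.92188 = 48.4 kips.
Governing: min(90.1, 83.2, 48.4) = 48.4 kips → net-section rupture.

48.4 kips (net-section rupture governs)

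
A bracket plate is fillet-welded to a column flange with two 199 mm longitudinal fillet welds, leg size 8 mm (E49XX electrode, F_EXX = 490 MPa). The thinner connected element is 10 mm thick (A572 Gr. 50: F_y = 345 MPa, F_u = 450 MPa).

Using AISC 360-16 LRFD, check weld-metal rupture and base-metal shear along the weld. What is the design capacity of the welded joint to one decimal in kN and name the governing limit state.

Weld metal: throat = 0.707×8 = 5.656 mm, L = 2×199 = 398 mm. φR_n = 0.75 × 0.6 × 490 × 5.656 × 398 = 496.4 kN.
Base metal shear (10 mm plate): yield φR_n = 1.0×0.6×345×10×398 = 823.9 kN; rupture φR_n = 0.75×0.6×450×10×398 = 806.0 kN; take 806.0 kN (rupture).
Governing: min(496.4, 806.0) = 496.4 kN → weld metal.

496.4 kN (weld metal governs)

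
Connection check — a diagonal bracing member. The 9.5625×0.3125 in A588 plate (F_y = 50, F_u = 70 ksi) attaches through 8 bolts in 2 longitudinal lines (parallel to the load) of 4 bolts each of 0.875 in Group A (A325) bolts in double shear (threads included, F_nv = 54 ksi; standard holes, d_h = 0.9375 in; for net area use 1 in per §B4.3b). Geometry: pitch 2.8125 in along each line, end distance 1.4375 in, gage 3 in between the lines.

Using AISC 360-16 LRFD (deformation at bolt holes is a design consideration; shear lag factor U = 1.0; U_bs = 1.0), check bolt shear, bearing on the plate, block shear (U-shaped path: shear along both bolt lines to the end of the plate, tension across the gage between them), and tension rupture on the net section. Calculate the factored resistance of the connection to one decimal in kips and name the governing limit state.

124.1 kips (net-section rupture governs)

Bolt shear: A_b = π(0.875)²/4 = 0.60132 in². φR_n = 0.75 × 54 × 0.60132 × 8 × 2 = 389.7 kips.
Bearing (0.3125 in plate, F_u = 70 ksi): end bolts L_c = 1.4375 − 0.9375/2 = 0.96875, R_n = min(1.2×0.96875×0.3125×70, 2.4×0.875×0.3125×70) = 25.43 kips/bolt; interior L_c = 2.8125 − 0.9375 = 1.875, R_n = 45.938 kips/bolt. φR_n = 0.75 × (2×25.43 + 6×45.938) = 244.9 kips.
Block shear: shear path 2×[1.4375+3×2.8125] = 2×9.875 in, A_gv = 6.1719, A_nv = 2×(9.875 − 3.5×1)×0.3125 = 3.9844 in²; tension across gage: (3 − 1×1)×0.3125 = 0.625 in². R_n = min(0.6×70×3.9844, 0.6×50×6.1719) + 1.0×70×0.625 = min(167.34, 185.16) + 43.75 = 211.09 kips. φR_n = 0.75 × 211.09 = 158.3 kips.
Tension rupture (net): A_n = (9.5625 − 2×1)×0.3125 = 2.3633 in² (U = 1.0, A_e = A_n). φR_n = 0.75 × 70 × 2.3633 = 124.1 kips.
Governing: min(389.7, 244.9, 158.3, 124.1) = 124.1 kips → net-section rupture.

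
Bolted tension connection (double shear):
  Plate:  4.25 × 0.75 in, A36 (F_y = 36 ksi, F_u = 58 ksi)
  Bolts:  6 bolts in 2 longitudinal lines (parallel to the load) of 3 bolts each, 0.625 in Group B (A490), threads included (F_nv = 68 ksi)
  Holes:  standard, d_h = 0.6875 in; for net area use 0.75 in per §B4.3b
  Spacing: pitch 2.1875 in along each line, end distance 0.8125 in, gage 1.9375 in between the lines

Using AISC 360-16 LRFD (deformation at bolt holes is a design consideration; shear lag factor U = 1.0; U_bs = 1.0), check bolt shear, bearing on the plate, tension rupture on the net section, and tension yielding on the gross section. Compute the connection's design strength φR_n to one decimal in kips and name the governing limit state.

Bolt shear: A_b = π(0.625)²/4 = 0.3068 in². φR_n = 0.75 × 68 × 0.3068 × 6 × 2 = 187.8 kips.
Bearing (0.75 in plate, F_u = 58 ksi): end bolts L_c = 0.8125 − 0.6875/2 = 0.46875, R_n = min(1.2×0.46875×0.75×58, 2.4×0.625×0.75×58) = 24.469 kips/bolt; interior L_c = 2.1875 − 0.6875 = 1.5, R_n = 65.25 kips/bolt. φR_n = 0.75 × (2×24.469 + 4×65.25) = 232.5 kips.
Tension rupture (net): A_n = (4.25 − 2×0.75)×0.75 = 2.0625 in² (U = 1.0, A_e = A_n). φR_n = 0.75 × 58 × 2.0625 = 89.7 kips.
Tension yield (gross): A_g = 4.25×0.75 = 3.1875 in². φR_n = 0.90 × 36 × 3.1875 = 103.3 kips.
Governing: min(187.8, 232.5, 89.7, 103.3) = 89.7 kips → net-section rupture.

89.7 kips (net-section rupture governs)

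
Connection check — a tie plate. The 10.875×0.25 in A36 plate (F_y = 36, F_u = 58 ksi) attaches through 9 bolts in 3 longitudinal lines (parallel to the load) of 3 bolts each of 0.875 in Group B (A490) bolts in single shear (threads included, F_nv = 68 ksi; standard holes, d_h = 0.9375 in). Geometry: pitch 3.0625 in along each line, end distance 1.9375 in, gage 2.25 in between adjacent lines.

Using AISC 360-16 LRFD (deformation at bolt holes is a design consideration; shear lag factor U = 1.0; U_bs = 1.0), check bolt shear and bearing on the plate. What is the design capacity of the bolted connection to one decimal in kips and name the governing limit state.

194.5 kips (bearing governs)

Bolt shear: A_b = π(0.875)²/4 = 0.60132 in². φR_n = 0.75 × 68 × 0.60132 × 9 × 1 = 276.0 kips.
Bearing (0.25 in plate, F_u = 58 ksi): end bolts L_c = 1.9375 − 0.9375/2 = 1.46875, R_n = min(1.2×1.46875×0.25×58, 2.4×0.875×0.25×58) = 25.556 kips/bolt; interior L_c = 3.0625 − 0.9375 = 2.125, R_n = 30.45 kips/bolt. φR_n = 0.75 × (3×25.556 + 6×30.45) = 194.5 kips.
Governing: min(276.0, 194.5) = 194.5 kips → bearing.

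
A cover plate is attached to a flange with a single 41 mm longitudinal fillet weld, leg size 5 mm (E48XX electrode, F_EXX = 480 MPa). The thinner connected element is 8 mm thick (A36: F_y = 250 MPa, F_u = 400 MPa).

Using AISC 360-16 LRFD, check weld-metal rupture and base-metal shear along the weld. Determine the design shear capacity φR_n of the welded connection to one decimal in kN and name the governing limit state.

31.3 kN (weld metal governs)

Weld metal: throat = 0.707×5 = 3.535 mm, L = 41 mm. φR_n = 0.75 × 0.6 × 480 × 3.535 × 41 = 31.3 kN.
Base metal shear (8 mm plate): yield φR_n = 1.0×0.6×250×8×41 = 49.2 kN; rupture φR_n = 0.75×0.6×400×8×41 = 59.0 kN; take 49.2 kN (yield).
Governing: min(31.3, 49.2) = 31.3 kN → weld metal.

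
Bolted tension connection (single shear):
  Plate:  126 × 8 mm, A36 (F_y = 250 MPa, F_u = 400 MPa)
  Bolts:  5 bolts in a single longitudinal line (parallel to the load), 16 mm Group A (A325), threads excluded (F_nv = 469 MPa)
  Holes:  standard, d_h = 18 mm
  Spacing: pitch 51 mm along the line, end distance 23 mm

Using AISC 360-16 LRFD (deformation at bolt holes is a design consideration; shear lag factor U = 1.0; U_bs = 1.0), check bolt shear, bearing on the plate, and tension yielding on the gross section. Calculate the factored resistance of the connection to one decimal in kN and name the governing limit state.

Bolt shear: A_b = π(16)²/4 = 201.06 mm². φR_n = 0.75 × 469 × 201.06 × 5 × 1 = 353.6 kN.
Bearing (8 mm plate, F_u = 400 MPa): end bolts L_c = 23 − 18/2 = 14, R_n = min(1.2×14×8×400, 2.4×16×8×400) = 53.76 kN/bolt; interior L_c = 51 − 18 = 33, R_n = 122.88 kN/bolt. φR_n = 0.75 × (1×53.76 + 4×122.88) = 409.0 kN.
Tension yield (gross): A_g = 126×8 = 1008 mm². φR_n = 0.90 × 250 × 1008 = 226.8 kN.
Governing: min(353.6, 409.0, 226.8) = 226.8 kN → gross-section yield.

226.8 kN (gross-section yield governs)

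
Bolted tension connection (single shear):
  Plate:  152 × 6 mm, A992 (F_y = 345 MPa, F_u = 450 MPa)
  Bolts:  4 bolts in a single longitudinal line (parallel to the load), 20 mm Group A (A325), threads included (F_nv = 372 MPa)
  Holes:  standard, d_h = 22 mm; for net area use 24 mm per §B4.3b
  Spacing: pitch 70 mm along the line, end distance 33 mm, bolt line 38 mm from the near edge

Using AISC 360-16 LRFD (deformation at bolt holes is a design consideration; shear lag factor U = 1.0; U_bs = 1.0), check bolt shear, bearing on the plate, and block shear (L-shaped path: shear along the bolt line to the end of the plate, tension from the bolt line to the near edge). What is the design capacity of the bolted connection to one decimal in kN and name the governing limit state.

Bolt shear: A_b = π(20)²/4 = 314.16 mm². φR_n = 0.75 × 372 × 314.16 × 4 × 1 = 350.6 kN.
Bearing (6 mm plate, F_u = 450 MPa): end bolts L_c = 33 − 22/2 = 22, R_n = min(1.2×22×6×450, 2.4×20×6×450) = 71.28 kN/bolt; interior L_c = 70 − 22 = 48, R_n = 129.6 kN/bolt. φR_n = 0.75 × (1×71.28 + 3×129.6) = 345.1 kN.
Block shear: shear path 1×[33+3×70] = 1×243 mm, A_gv = 1458, A_nv = 1×(243 − 3.5×24)×6 = 954 mm²; tension to near edge: (38 − 0.5×24)×6 = 156 mm². R_n = min(0.6×450×954, 0.6×345×1458) + 1.0×450×156 = min(257.58, 301.81) + 70.2 = 327.78 kN. φR_n = 0.75 × 327.78 = 245.8 kN.
Governing: min(350.6, 345.1, 245.8) = 245.8 kN → block shear.

245.8 kN (block shear governs)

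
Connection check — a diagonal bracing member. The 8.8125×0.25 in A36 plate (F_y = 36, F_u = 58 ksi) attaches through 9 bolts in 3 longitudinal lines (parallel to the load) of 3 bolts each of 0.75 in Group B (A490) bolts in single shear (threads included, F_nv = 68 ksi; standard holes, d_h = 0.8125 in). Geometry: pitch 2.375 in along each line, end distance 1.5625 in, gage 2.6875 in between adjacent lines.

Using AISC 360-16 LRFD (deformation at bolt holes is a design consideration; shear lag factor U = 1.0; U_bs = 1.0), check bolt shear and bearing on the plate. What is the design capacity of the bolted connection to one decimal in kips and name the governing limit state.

162.7 kips (bearing governs)

Bolt shear: A_b = π(0.75)²/4 = 0.44179 in². φR_n = 0.75 × 68 × 0.44179 × 9 × 1 = 202.8 kips.
Bearing (0.25 in plate, F_u = 58 ksi): end bolts L_c = 1.5625 − 0.8125/2 = 1.15625, R_n = min(1.2×1.15625×0.25×58, 2.4×0.75×0.25×58) = 20.119 kips/bolt; interior L_c = 2.375 − 0.8125 = 1.5625, R_n = 26.1 kips/bolt. φR_n = 0.75 × (3×20.119 + 6×26.1) = 162.7 kips.
Governing: min(202.8, 162.7) = 162.7 kips → bearing.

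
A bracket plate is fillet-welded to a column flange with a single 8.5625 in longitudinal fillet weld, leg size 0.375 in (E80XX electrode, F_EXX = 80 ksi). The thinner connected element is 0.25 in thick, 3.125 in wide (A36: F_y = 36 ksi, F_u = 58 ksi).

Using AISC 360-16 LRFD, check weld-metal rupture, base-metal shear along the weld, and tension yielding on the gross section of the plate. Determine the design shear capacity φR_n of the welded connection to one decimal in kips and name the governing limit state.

Weld metal: throat = 0.707×0.375 = 0.26513 in, L = 8.5625 in. φR_n = 0.75 × 0.6 × 80 × 0.26513 × 8.5625 = 81.7 kips.
Base metal shear (0.25 in plate): yield φR_n = 1.0×0.6×36×0.25×8.5625 = 46.2 kips; rupture φR_n = 0.75×0.6×58×0.25×8.5625 = 55.9 kips; take 46.2 kips (yield).
Tension yield (gross): A_g = 3.125×0.25 = 0.78125 in². φR_n = 0.90 × 36 × 0.78125 = 25.3 kips.
Governing: min(81.7, 46.2, 25.3) = 25.3 kips → gross-section yield.

25.3 kips (gross-section yield governs)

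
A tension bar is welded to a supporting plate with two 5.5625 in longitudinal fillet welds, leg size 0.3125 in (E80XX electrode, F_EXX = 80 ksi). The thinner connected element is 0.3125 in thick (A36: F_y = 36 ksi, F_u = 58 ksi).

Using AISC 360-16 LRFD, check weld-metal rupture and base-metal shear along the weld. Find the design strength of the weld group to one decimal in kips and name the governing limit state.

75.1 kips (base-metal shear governs)

Weld metal: throat = 0.707×0.3125 = 0.22094 in, L = 2×5.5625 = 11.125 in. φR_n = 0.75 × 0.6 × 80 × 0.22094 × 11.125 = 88.5 kips.
Base metal shear (0.3125 in plate): yield φR_n = 1.0×0.6×36×0.3125×11.125 = 75.1 kips; rupture φR_n = 0.75×0.6×58×0.3125×11.125 = 90.7 kips; take 75.1 kips (yield).
Governing: min(88.5, 75.1) = 75.1 kips → base-metal shear.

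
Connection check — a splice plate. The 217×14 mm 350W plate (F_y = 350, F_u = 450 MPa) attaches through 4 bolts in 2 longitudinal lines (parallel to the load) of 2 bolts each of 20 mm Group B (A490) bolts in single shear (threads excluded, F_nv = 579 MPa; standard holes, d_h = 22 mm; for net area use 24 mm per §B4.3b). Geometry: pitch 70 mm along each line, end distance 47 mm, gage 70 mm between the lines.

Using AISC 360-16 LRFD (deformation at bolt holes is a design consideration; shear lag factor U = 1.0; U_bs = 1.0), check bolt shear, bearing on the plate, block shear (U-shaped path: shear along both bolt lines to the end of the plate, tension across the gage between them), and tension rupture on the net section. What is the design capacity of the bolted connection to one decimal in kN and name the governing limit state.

545.7 kN (bolt shear governs)

Bolt shear: A_b = π(20)²/4 = 314.16 mm². φR_n = 0.75 × 579 × 314.16 × 4 × 1 = 545.7 kN.
Bearing (14 mm plate, F_u = 450 MPa): end bolts L_c = 47 − 22/2 = 36, R_n = min(1.2×36×14×450, 2.4×20×14×450) = 272.16 kN/bolt; interior L_c = 70 − 22 = 48, R_n = 302.4 kN/bolt. φR_n = 0.75 × (2×272.16 + 2×302.4) = 861.8 kN.
Block shear: shear path 2×[47+1×70] = 2×117 mm, A_gv = 3276, A_nv = 2×(117 − 1.5×24)×14 = 2268 mm²; tension across gage: (70 − 1×24)×14 = 644 mm². R_n = min(0.6×450×2268, 0.6×350×3276) + 1.0×450×644 = min(612.36, 687.96) + 289.8 = 902.16 kN. φR_n = 0.75 × 902.16 = 676.6 kN.
Tension rupture (net): A_n = (217 − 2×24)×14 = 2366 mm² (U = 1.0, A_e = A_n). φR_n = 0.75 × 450 × 2366 = 798.5 kN.
Governing: min(545.7, 861.8, 676.6, 798.5) = 545.7 kN → bolt shear.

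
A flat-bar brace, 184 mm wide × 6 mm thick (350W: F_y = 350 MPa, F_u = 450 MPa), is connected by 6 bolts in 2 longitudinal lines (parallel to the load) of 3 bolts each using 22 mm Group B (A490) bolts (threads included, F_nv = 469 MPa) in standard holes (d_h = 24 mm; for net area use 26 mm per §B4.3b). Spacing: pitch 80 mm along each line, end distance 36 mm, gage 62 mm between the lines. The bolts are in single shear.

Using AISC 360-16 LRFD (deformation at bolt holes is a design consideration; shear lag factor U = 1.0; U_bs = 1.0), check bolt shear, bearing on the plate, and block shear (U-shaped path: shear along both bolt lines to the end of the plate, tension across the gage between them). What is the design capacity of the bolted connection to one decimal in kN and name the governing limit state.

391.2 kN (block shear governs)

Bolt shear: A_b = π(22)²/4 = 380.13 mm². φR_n = 0.75 × 469 × 380.13 × 6 × 1 = 802.3 kN.
Bearing (6 mm plate, F_u = 450 MPa): end bolts L_c = 36 − 24/2 = 24, R_n = min(1.2×24×6×450, 2.4×22×6×450) = 77.76 kN/bolt; interior L_c = 80 − 24 = 56, R_n = 142.56 kN/bolt. φR_n = 0.75 × (2×77.76 + 4×142.56) = 544.3 kN.
Block shear: shear path 2×[36+2×80] = 2×196 mm, A_gv = 2352, A_nv = 2×(196 − 2.5×26)×6 = 1572 mm²; tension across gage: (62 − 1×26)×6 = 216 mm². R_n = min(0.6×450×1572, 0.6×350×2352) + 1.0×450×216 = min(424.44, 493.92) + 97.2 = 521.64 kN. φR_n = 0.75 × 521.64 = 391.2 kN.
Governing: min(802.3, 544.3, 391.2) = 391.2 kN → block shear.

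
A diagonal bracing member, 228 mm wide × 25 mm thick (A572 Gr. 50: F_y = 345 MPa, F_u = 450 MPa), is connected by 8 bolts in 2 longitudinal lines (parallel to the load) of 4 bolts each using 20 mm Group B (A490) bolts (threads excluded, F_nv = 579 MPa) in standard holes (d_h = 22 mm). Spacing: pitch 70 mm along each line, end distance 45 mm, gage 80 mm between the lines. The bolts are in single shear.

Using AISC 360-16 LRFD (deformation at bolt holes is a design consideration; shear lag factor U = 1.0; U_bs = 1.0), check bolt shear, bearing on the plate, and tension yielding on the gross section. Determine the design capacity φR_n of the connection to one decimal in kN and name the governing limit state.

1091.4 kN (bolt shear governs)

Bolt shear: A_b = π(20)²/4 = 314.16 mm². φR_n = 0.75 × 579 × 314.16 × 8 × 1 = 1091.4 kN.
Bearing (25 mm plate, F_u = 450 MPa): end bolts L_c = 45 − 22/2 = 34, R_n = min(1.2×34×25×450, 2.4×20×25×450) = 459 kN/bolt; interior L_c = 70 − 22 = 48, R_n = 540 kN/bolt. φR_n = 0.75 × (2×459 + 6×540) = 3118.5 kN.
Tension yield (gross): A_g = 228×25 = 5700 mm². φR_n = 0.90 × 345 × 5700 = 1769.9 kN.
Governing: min(1091.4, 3118.5, 1769.9) = 1091.4 kN → bolt shear.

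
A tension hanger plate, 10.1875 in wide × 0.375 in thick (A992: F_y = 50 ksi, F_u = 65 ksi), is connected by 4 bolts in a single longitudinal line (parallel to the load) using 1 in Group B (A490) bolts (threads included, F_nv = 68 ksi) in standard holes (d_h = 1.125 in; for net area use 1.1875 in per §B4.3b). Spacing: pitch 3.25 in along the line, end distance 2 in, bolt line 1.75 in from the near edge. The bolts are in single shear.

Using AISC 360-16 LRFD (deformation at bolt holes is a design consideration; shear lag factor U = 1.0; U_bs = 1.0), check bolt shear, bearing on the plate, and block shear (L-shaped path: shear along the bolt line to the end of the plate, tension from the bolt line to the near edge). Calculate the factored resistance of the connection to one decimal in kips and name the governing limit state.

Bolt shear: A_b = π(1)²/4 = 0.7854 in². φR_n = 0.75 × 68 × 0.7854 × 4 × 1 = 160.2 kips.
Bearing (0.375 in plate, F_u = 65 ksi): end bolts L_c = 2 − 1.125/2 = 1.4375, R_n = min(1.2×1.4375×0.375×65, 2.4×1×0.375×65) = 42.047 kips/bolt; interior L_c = 3.25 − 1.125 = 2.125, R_n = 58.5 kips/bolt. φR_n = 0.75 × (1×42.047 + 3×58.5) = 163.2 kips.
Block shear: shear path 1×[2+3×3.25] = 1×11.75 in, A_gv = 4.4063, A_nv = 1×(11.75 − 3.5×1.1875)×0.375 = 2.8477 in²; tension to near edge: (1.75 − 0.5×1.1875)×0.375 = 0.43359 in². R_n = min(0.6×65×2.8477, 0.6×50×4.4063) + 1.0×65×0.43359 = min(111.06, 132.19) + 28.183 = 139.24 kips. φR_n = 0.75 × 139.24 = 104.4 kips.
Governing: min(160.2, 163.2, 104.4) = 104.4 kips → block shear.

104.4 kips (block shear governs)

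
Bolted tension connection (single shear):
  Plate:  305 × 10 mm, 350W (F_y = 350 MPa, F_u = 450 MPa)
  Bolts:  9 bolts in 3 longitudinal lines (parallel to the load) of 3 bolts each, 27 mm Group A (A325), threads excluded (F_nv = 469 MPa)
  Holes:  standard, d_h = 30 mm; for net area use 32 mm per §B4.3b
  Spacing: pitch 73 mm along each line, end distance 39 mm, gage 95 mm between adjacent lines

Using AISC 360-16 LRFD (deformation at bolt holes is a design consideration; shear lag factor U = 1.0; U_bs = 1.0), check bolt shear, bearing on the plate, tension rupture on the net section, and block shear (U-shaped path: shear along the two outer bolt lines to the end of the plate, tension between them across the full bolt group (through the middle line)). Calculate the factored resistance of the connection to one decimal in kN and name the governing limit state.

Bolt shear: A_b = π(27)²/4 = 572.56 mm². φR_n = 0.75 × 469 × 572.56 × 9 × 1 = 1812.6 kN.
Bearing (10 mm plate, F_u = 450 MPa): end bolts L_c = 39 − 30/2 = 24, R_n = min(1.2×24×10×450, 2.4×27×10×450) = 129.6 kN/bolt; interior L_c = 73 − 30 = 43, R_n = 232.2 kN/bolt. φR_n = 0.75 × (3×129.6 + 6×232.2) = 1336.5 kN.
Tension rupture (net): A_n = (305 − 3×32)×10 = 2090 mm² (U = 1.0, A_e = A_n). φR_n = 0.75 × 450 × 2090 = 705.4 kN.
Block shear: shear path 2×[39+2×73] = 2×185 mm, A_gv = 3700, A_nv = 2×(185 − 2.5×32)×10 = 2100 mm²; tension across gage: (190 − 2×32)×10 = 1260 mm². R_n = min(0.6×450×2100, 0.6×350×3700) + 1.0×450×1260 = min(567, 777) + 567 = 1134 kN. φR_n = 0.75 × 1134 = 850.5 kN.
Governing: min(1812.6, 1336.5, 705.4, 850.5) = 705.4 kN → net-section rupture.

705.4 kN (net-section rupture governs)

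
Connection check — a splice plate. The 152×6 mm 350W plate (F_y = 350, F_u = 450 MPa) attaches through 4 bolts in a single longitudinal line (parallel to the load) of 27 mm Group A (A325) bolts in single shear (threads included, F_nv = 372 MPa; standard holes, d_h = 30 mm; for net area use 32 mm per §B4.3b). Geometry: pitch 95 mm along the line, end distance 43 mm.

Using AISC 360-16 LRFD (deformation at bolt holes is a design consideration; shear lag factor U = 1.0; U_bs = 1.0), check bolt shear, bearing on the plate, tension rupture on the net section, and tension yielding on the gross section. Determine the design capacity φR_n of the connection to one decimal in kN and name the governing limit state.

Bolt shear: A_b = π(27)²/4 = 572.56 mm². φR_n = 0.75 × 372 × 572.56 × 4 × 1 = 639.0 kN.
Bearing (6 mm plate, F_u = 450 MPa): end bolts L_c = 43 − 30/2 = 28, R_n = min(1.2×28×6×450, 2.4×27×6×450) = 90.72 kN/bolt; interior L_c = 95 − 30 = 65, R_n = 174.96 kN/bolt. φR_n = 0.75 × (1×90.72 + 3×174.96) = 461.7 kN.
Tension rupture (net): A_n = (152 − 1×32)×6 = 720 mm² (U = 1.0, A_e = A_n). φR_n = 0.75 × 450 × 720 = 243.0 kN.
Tension yield (gross): A_g = 152×6 = 912 mm². φR_n = 0.90 × 350 × 912 = 287.3 kN.
Governing: min(639.0, 461.7, 243.0, 287.3) = 243.0 kN → net-section rupture.

243.0 kN (net-section rupture governs)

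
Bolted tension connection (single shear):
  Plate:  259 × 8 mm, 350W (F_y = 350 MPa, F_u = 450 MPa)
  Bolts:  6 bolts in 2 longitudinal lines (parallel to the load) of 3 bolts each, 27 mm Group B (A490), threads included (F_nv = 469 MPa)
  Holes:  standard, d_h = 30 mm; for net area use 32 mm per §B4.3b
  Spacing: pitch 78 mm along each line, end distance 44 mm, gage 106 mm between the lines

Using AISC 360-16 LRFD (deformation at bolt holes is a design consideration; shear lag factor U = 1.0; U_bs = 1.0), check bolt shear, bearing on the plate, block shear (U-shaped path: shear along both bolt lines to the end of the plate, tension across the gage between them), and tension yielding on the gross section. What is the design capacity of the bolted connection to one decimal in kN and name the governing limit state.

Bolt shear: A_b = π(27)²/4 = 572.56 mm². φR_n = 0.75 × 469 × 572.56 × 6 × 1 = 1208.4 kN.
Bearing (8 mm plate, F_u = 450 MPa): end bolts L_c = 44 − 30/2 = 29, R_n = min(1.2×29×8×450, 2.4×27×8×450) = 125.28 kN/bolt; interior L_c = 78 − 30 = 48, R_n = 207.36 kN/bolt. φR_n = 0.75 × (2×125.28 + 4×207.36) = 810.0 kN.
Block shear: shear path 2×[44+2×78] = 2×200 mm, A_gv = 3200, A_nv = 2×(200 − 2.5×32)×8 = 1920 mm²; tension across gage: (106 − 1×32)×8 = 592 mm². R_n = min(0.6×450×1920, 0.6×350×3200) + 1.0×450×592 = min(518.4, 672) + 266.4 = 784.8 kN. φR_n = 0.75 × 784.8 = 588.6 kN.
Tension yield (gross): A_g = 259×8 = 2072 mm². φR_n = 0.90 × 350 × 2072 = 652.7 kN.
Governing: min(1208.4, 810.0, 588.6, 652.7) = 588.6 kN → block shear.

588.6 kN (block shear governs)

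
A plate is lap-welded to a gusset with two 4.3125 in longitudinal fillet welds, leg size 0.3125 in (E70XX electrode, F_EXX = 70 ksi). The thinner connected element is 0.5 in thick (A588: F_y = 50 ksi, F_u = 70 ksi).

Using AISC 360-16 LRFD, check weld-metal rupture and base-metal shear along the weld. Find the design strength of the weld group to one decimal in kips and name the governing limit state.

60.0 kips (weld metal governs)

Weld metal: throat = 0.707×0.3125 = 0.22094 in, L = 2×4.3125 = 8.625 in. φR_n = 0.75 × 0.6 × 70 × 0.22094 × 8.625 = 60.0 kips.
Base metal shear (0.5 in plate): yield φR_n = 1.0×0.6×50×0.5×8.625 = 129.4 kips; rupture φR_n = 0.75×0.6×70×0.5×8.625 = 135.8 kips; take 129.4 kips (yield).
Governing: min(60.0, 129.4) = 60.0 kips → weld metal.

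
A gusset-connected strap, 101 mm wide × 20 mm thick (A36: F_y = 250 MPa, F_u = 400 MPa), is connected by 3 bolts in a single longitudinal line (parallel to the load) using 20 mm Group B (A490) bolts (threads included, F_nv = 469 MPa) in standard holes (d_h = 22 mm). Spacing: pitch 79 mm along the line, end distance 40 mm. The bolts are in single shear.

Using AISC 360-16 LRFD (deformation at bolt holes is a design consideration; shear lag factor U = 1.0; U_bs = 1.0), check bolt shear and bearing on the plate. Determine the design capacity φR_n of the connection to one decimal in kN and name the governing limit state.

331.5 kN (bolt shear governs)

Bolt shear: A_b = π(20)²/4 = 314.16 mm². φR_n = 0.75 × 469 × 314.16 × 3 × 1 = 331.5 kN.
Bearing (20 mm plate, F_u = 400 MPa): end bolts L_c = 40 − 22/2 = 29, R_n = min(1.2×29×20×400, 2.4×20×20×400) = 278.4 kN/bolt; interior L_c = 79 − 22 = 57, R_n = 384 kN/bolt. φR_n = 0.75 × (1×278.4 + 2×384) = 784.8 kN.
Governing: min(331.5, 784.8) = 331.5 kN → bolt shear.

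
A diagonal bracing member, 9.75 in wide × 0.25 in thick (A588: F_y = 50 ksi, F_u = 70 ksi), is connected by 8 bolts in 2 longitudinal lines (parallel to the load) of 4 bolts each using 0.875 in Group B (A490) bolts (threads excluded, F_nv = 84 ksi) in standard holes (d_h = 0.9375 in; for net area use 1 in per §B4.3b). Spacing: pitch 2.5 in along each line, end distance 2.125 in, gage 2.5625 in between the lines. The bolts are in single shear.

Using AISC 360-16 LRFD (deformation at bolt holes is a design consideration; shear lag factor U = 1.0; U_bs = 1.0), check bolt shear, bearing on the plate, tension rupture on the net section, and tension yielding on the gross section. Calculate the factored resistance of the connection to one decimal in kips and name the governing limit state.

101.7 kips (net-section rupture governs)

Bolt shear: A_b = π(0.875)²/4 = 0.60132 in². φR_n = 0.75 × 84 × 0.60132 × 8 × 1 = 303.1 kips.
Bearing (0.25 in plate, F_u = 70 ksi): end bolts L_c = 2.125 − 0.9375/2 = 1.65625, R_n = min(1.2×1.65625×0.25×70, 2.4×0.875×0.25×70) = 34.781 kips/bolt; interior L_c = 2.5 − 0.9375 = 1.5625, R_n = 32.813 kips/bolt. φR_n = 0.75 × (2×34.781 + 6×32.813) = 199.8 kips.
Tension rupture (net): A_n = (9.75 − 2×1)×0.25 = 1.9375 in² (U = 1.0, A_e = A_n). φR_n = 0.75 × 70 × 1.9375 = 101.7 kips.
Tension yield (gross): A_g = 9.75×0.25 = 2.4375 in². φR_n = 0.90 × 50 × 2.4375 = 109.7 kips.
Governing: min(303.1, 199.8, 101.7, 109.7) = 101.7 kips → net-section rupture.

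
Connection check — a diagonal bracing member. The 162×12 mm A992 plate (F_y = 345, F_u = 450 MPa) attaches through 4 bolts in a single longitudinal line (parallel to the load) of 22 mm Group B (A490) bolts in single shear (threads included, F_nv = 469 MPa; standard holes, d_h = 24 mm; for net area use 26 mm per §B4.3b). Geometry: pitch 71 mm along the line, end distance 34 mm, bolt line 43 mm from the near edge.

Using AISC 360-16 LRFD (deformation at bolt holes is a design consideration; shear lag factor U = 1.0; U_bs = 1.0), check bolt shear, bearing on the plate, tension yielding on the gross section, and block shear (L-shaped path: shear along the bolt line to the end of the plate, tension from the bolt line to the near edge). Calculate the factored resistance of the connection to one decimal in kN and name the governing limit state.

500.6 kN (block shear governs)

Bolt shear: A_b = π(22)²/4 = 380.13 mm². φR_n = 0.75 × 469 × 380.13 × 4 × 1 = 534.8 kN.
Bearing (12 mm plate, F_u = 450 MPa): end bolts L_c = 34 − 24/2 = 22, R_n = min(1.2×22×12×450, 2.4×22×12×450) = 142.56 kN/bolt; interior L_c = 71 − 24 = 47, R_n = 285.12 kN/bolt. φR_n = 0.75 × (1×142.56 + 3×285.12) = 748.4 kN.
Tension yield (gross): A_g = 162×12 = 1944 mm². φR_n = 0.90 × 345 × 1944 = 603.6 kN.
Block shear: shear path 1×[34+3×71] = 1×247 mm, A_gv = 2964, A_nv = 1×(247 − 3.5×26)×12 = 1872 mm²; tension to near edge: (43 − 0.5×26)×12 = 360 mm². R_n = min(0.6×450×1872, 0.6×345×2964) + 1.0×450×360 = min(505.44, 613.55) + 162 = 667.44 kN. φR_n = 0.75 × 667.44 = 500.6 kN.
Governing: min(534.8, 748.4, 603.6, 500.6) = 500.6 kN → block shear.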